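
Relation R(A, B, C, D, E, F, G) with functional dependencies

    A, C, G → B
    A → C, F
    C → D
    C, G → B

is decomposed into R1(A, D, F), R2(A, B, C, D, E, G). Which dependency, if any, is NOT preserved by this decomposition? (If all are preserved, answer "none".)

none

A, C, G → B lies within R2.
A → C, F: restricted closure across fragments reaches C, F.
C → D lies within R2.
C, G → B lies within R2.
Every dependency is enforceable on the fragments, so the decomposition is dependency-preserving.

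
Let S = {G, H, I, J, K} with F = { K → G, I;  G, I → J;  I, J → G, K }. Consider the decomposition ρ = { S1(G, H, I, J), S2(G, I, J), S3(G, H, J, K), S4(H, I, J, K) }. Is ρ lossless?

Chase test. Columns are G, H, I, J, K; row i has aⱼ where attribute j ∈ Si, else bᵢⱼ.
Initial tableau (one row per fragment):
  row 1: a1 a2 a3 a4 b15
  row 2: a1 b22 a3 a4 b25
  row 3: a1 a2 b33 a4 a5
  row 4: b41 a2 a3 a4 a5
Rows 3 and 4 agree on K; apply K→G, I and equate their G, I entries.
Rows 1 and 2 agree on I, J; apply I, J→G, K and equate their G, K entries.
Rows 1 and 3 agree on I, J; apply I, J→G, K and equate their G, K entries.
Row 1 is now all distinguished symbols — the join is lossless.

Yes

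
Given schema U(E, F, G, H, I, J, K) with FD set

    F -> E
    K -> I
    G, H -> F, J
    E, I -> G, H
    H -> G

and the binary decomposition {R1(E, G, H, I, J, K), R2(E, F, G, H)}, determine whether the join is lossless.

Yes

Common attributes: R1 ∩ R2 = {E, G, H}.
Closure of {E, G, H}: G, H → F, J applies, adding F, J. So (E, G, H)⁺ = {E, F, G, H, J}.
This closure contains every attribute of R2, so R1 ∩ R2 → R2. The join is lossless.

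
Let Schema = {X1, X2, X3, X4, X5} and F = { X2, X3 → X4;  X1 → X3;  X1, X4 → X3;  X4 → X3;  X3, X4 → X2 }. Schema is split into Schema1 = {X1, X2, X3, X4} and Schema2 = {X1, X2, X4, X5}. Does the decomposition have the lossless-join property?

Common attributes: Schema1 ∩ Schema2 = {X1, X2, X4}.
Closure of {X1, X2, X4}: X1 → X3 applies, adding X3. So (X1, X2, X4)⁺ = {X1, X2, X3, X4}.
This closure contains every attribute of Schema1, so Schema1 ∩ Schema2 → Schema1. The join is lossless.

Yes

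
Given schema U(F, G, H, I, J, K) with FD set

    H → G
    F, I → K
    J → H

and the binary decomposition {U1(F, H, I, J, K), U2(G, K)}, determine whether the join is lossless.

No

Common attributes: U1 ∩ U2 = {K}.
No dependency enlarges {K}, so (K)⁺ = {K}.
The closure contains neither all of U1 = {F, H, I, J, K} nor all of U2 = {G, K}, so the common attributes are not a superkey of either fragment. The join is lossy.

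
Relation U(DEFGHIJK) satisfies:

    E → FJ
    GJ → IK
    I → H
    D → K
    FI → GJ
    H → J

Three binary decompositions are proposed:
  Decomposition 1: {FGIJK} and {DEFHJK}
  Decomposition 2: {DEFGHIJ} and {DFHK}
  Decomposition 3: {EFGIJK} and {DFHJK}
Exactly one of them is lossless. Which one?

Decomposition 1: common = {FJK}, closure = {FJK} → lossy.
Decomposition 2: common = {DFH}, closure = {DFHJK} → lossless.
Decomposition 3: common = {FJK}, closure = {FJK} → lossy.

Decomposition 2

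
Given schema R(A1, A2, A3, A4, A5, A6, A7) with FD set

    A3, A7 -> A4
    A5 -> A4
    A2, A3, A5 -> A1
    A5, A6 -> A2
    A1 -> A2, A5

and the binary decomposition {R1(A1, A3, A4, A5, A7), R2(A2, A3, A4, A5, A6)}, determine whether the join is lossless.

No

Common attributes: R1 ∩ R2 = {A3, A4, A5}.
No dependency enlarges {A3, A4, A5}, so (A3, A4, A5)⁺ = {A3, A4, A5}.
The closure contains neither all of R1 = {A1, A3, A4, A5, A7} nor all of R2 = {A2, A3, A4, A5, A6}, so the common attributes are not a superkey of either fragment. The join is lossy.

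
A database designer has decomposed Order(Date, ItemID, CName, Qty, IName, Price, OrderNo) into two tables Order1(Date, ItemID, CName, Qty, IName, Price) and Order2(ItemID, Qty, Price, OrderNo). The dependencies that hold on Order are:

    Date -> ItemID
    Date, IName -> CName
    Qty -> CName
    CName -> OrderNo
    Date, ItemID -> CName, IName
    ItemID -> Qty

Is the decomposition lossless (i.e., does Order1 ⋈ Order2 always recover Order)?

Yes

Common attributes: Order1 ∩ Order2 = {ItemID, Qty, Price}.
Closure of {ItemID, Qty, Price}: Qty → CName applies, adding CName; CName → OrderNo applies, adding OrderNo. So (ItemID, Qty, Price)⁺ = {ItemID, CName, Qty, Price, OrderNo}.
This closure contains every attribute of Order2, so Order1 ∩ Order2 → Order2. The join is lossless.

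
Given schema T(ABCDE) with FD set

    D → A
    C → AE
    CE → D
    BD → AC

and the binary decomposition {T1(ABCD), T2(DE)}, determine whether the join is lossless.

Common attributes: T1 ∩ T2 = {D}.
Closure of {D}: D → A applies, adding A. So (D)⁺ = {AD}.
The closure contains neither all of T1 = {ABCD} nor all of T2 = {DE}, so the common attributes are not a superkey of either fragment. The join is lossy.

No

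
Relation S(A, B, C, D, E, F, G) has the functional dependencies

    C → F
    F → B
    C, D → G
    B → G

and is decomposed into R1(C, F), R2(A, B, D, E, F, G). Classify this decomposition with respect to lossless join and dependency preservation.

Lossless test: (F)⁺ = {B, F, G}, which is a superkey of neither fragment — lossy.
Dependency preservation: C, D → G is not contained in any single fragment, but the restricted closure of its left-hand side across the fragments still reaches the right-hand side; the remaining FDs each lie inside some fragment. All dependencies are preserved.

lossy but dependency-preserving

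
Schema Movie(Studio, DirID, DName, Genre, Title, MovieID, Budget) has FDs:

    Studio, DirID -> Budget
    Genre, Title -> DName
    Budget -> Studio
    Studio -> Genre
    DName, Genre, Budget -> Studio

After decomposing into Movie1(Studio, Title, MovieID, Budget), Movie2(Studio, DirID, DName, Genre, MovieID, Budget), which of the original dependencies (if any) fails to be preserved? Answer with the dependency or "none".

Check Genre, Title → DName: no single fragment contains all of {DName, Genre, Title}, and the restricted closure of {Genre, Title} across the fragments never reaches {DName}.
Studio, DirID → Budget is preserved.
Budget → Studio is preserved.
Studio → Genre is preserved.
DName, Genre, Budget → Studio is preserved.

Genre, Title -> DName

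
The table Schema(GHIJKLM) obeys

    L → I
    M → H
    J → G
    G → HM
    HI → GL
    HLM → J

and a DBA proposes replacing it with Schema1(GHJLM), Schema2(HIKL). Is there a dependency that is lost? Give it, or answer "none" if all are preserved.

none

L → I lies within Schema2.
M → H lies within Schema1.
J → G lies within Schema1.
G → HM lies within Schema1.
HI → GL: restricted closure across fragments reaches GL.
HLM → J lies within Schema1.
Every dependency is enforceable on the fragments, so the decomposition is dependency-preserving.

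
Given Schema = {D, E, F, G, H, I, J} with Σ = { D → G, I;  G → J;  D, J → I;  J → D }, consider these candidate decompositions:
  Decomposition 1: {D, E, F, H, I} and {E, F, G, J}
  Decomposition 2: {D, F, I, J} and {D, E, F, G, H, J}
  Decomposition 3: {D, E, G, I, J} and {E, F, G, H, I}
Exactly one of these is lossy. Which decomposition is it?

Decomposition 1

Decomposition 1: common = {E, F}, closure = {E, F} → lossy.
Decomposition 2: common = {D, F, J}, closure = {D, F, G, I, J} → lossless.
Decomposition 3: common = {E, G, I}, closure = {D, E, G, I, J} → lossless.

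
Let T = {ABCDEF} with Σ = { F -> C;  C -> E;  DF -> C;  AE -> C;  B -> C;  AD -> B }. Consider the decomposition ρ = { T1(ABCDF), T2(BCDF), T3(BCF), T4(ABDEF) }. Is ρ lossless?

Yes

Chase test. Columns are ABCDEF; row i has aⱼ where attribute j ∈ Ti, else bᵢⱼ.
Initial tableau (one row per fragment):
  row 1: a1 a2 a3 a4 b15 a6
  row 2: b21 a2 a3 a4 b25 a6
  row 3: b31 a2 a3 b34 b35 a6
  row 4: a1 a2 b43 a4 a5 a6
Rows 1 and 4 agree on F; apply F→C and equate their C entries.
Rows 1 and 2 agree on C; apply C→E and equate their E entries.
Rows 1 and 3 agree on C; apply C→E and equate their E entries.
Rows 1 and 4 agree on C; apply C→E and equate their E entries.
Row 1 is now all distinguished symbols — the join is lossless.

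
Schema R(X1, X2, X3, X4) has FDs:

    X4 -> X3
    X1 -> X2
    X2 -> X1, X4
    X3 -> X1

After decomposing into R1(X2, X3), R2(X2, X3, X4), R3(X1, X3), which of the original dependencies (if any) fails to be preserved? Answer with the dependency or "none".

none

X4 → X3 lies within R2.
X1 → X2: restricted closure across fragments reaches X2.
X2 → X1, X4: restricted closure across fragments reaches X1, X4.
X3 → X1 lies within R3.
Every dependency is enforceable on the fragments, so the decomposition is dependency-preserving.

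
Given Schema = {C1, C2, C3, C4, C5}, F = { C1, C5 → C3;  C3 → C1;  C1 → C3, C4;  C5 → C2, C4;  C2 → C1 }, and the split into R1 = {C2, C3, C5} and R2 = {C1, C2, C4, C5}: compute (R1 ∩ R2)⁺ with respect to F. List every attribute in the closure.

R1 ∩ R2 = {C2, C5}.
C5 → C2, C4 applies, adding C4
C2 → C1 applies, adding C1
C1, C5 → C3 applies, adding C3
Closure: {C1, C2, C3, C4, C5}.

C1, C2, C3, C4, C5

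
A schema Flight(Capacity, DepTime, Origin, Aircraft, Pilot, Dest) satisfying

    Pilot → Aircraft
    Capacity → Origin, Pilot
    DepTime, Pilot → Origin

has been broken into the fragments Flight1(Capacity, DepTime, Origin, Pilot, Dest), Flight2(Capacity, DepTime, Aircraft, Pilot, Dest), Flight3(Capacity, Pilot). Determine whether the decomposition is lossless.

Chase test. Columns are Capacity, DepTime, Origin, Aircraft, Pilot, Dest; row i has aⱼ where attribute j ∈ Flighti, else bᵢⱼ.
Initial tableau (one row per fragment):
  row 1: a1 a2 a3 b14 a5 a6
  row 2: a1 a2 b23 a4 a5 a6
  row 3: a1 b32 b33 b34 a5 b36
Rows 1 and 2 agree on Pilot; apply Pilot→Aircraft and equate their Aircraft entries.
Rows 1 and 3 agree on Pilot; apply Pilot→Aircraft and equate their Aircraft entries.
Rows 1 and 2 agree on Capacity; apply Capacity→Origin, Pilot and equate their Origin, Pilot entries.
Rows 1 and 3 agree on Capacity; apply Capacity→Origin, Pilot and equate their Origin, Pilot entries.
Row 1 is now all distinguished symbols — the join is lossless.

Yes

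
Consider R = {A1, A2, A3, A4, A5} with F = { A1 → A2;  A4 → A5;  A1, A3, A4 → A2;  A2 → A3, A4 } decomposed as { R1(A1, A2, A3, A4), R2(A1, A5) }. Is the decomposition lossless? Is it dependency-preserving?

lossless but not dependency-preserving

Lossless test: (A1)⁺ = {A1, A2, A3, A4, A5}, which contains all of one fragment — lossless.
Dependency preservation: the restricted closure of {A4} across the fragments never reaches {A5}, so A4 → A5 cannot be enforced without a join — not preserved.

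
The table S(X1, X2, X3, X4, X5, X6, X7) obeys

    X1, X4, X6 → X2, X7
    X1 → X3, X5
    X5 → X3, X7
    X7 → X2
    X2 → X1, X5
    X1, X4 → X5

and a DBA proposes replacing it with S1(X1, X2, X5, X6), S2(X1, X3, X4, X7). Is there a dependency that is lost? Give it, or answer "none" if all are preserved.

none

X1, X4, X6 → X2, X7: restricted closure across fragments reaches X2, X7.
X1 → X3, X5: restricted closure across fragments reaches X3, X5.
X5 → X3, X7: restricted closure across fragments reaches X3, X7.
X7 → X2: restricted closure across fragments reaches X2.
X2 → X1, X5 lies within S1.
X1, X4 → X5: restricted closure across fragments reaches X5.
Every dependency is enforceable on the fragments, so the decomposition is dependency-preserving.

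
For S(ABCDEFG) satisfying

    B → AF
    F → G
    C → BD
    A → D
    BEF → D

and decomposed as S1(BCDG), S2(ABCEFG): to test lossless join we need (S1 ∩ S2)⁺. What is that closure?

ABCDFG

S1 ∩ S2 = {BCG}.
B → AF applies, adding AF
C → BD applies, adding D
Closure: {ABCDFG}.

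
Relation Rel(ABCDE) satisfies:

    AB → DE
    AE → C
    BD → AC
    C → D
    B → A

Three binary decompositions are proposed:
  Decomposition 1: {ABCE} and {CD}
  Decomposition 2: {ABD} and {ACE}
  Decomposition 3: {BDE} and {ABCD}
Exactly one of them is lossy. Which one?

Decomposition 2

Decomposition 1: common = {C}, closure = {CD} → lossless.
Decomposition 2: common = {A}, closure = {A} → lossy.
Decomposition 3: common = {BD}, closure = {ABCDE} → lossless.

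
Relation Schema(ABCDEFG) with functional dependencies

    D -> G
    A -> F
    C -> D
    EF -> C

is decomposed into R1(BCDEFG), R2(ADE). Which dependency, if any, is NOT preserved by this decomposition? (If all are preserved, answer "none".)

Check A → F: no single fragment contains all of {AF}, and the restricted closure of {A} across the fragments never reaches {F}.
D → G is preserved.
C → D is preserved.
EF → C is preserved.

A -> F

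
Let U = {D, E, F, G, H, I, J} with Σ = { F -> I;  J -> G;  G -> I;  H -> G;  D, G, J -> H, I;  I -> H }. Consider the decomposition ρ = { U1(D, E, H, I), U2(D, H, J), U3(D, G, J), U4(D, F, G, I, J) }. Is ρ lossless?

Chase test. Columns are D, E, F, G, H, I, J; row i has aⱼ where attribute j ∈ Ui, else bᵢⱼ.
Initial tableau (one row per fragment):
  row 1: a1 a2 b13 b14 a5 a6 b17
  row 2: a1 b22 b23 b24 a5 b26 a7
  row 3: a1 b32 b33 a4 b35 b36 a7
  row 4: a1 b42 a3 a4 b45 a6 a7
Rows 2 and 3 agree on J; apply J→G and equate their G entries.
Rows 2 and 3 agree on G; apply G→I and equate their I entries.
Rows 2 and 4 agree on G; apply G→I and equate their I entries.
Rows 1 and 2 agree on H; apply H→G and equate their G entries.
Rows 2 and 3 agree on D, G, J; apply D, G, J→H, I and equate their H, I entries.
Rows 2 and 4 agree on D, G, J; apply D, G, J→H, I and equate their H, I entries.
No row becomes fully distinguished — the join is lossy.

No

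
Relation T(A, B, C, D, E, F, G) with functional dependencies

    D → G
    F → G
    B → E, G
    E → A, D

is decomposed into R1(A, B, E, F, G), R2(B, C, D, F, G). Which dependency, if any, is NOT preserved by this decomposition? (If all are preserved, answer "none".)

E → A, D

Check E → A, D: no single fragment contains all of {A, D, E}, and the restricted closure of {E} across the fragments never reaches {A, D}.
D → G is preserved.
F → G is preserved.
B → E, G is preserved.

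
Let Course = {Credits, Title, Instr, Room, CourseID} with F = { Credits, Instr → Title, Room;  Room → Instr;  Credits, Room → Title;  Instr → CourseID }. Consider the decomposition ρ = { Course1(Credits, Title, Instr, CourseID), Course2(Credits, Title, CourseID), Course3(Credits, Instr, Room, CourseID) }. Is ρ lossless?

Yes

Chase test. Columns are Credits, Title, Instr, Room, CourseID; row i has aⱼ where attribute j ∈ Coursei, else bᵢⱼ.
Initial tableau (one row per fragment):
  row 1: a1 a2 a3 b14 a5
  row 2: a1 a2 b23 b24 a5
  row 3: a1 b32 a3 a4 a5
Rows 1 and 3 agree on Credits, Instr; apply Credits, Instr→Title, Room and equate their Title, Room entries.
Row 1 is now all distinguished symbols — the join is lossless.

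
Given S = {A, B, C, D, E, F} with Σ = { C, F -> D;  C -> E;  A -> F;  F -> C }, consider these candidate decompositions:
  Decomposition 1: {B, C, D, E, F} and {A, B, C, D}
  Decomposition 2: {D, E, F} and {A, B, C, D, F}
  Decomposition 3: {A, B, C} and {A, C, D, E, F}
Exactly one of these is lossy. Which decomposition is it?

Decomposition 1: common = {B, C, D}, closure = {B, C, D, E} → lossy.
Decomposition 2: common = {D, F}, closure = {C, D, E, F} → lossless.
Decomposition 3: common = {A, C}, closure = {A, C, D, E, F} → lossless.

Decomposition 1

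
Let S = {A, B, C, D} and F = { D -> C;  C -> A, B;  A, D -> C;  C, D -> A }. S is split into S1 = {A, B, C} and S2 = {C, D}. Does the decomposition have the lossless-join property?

Common attributes: S1 ∩ S2 = {C}.
Closure of {C}: C → A, B applies, adding A, B. So (C)⁺ = {A, B, C}.
This closure contains every attribute of S1, so S1 ∩ S2 → S1. The join is lossless.

Yes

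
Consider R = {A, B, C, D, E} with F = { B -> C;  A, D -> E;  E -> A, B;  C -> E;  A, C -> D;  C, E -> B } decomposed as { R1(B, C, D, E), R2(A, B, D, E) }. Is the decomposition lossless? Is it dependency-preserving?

Lossless test: (B, D, E)⁺ = {A, B, C, D, E}, which contains all of one fragment — lossless.
Dependency preservation: A, C → D is not contained in any single fragment, but the restricted closure of its left-hand side across the fragments still reaches the right-hand side; the remaining FDs each lie inside some fragment. All dependencies are preserved.

lossless and dependency-preserving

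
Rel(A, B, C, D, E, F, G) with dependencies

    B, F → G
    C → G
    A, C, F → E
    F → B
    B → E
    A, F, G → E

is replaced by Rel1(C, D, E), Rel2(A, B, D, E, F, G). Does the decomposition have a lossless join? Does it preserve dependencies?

lossy and not dependency-preserving

Lossless test: (D, E)⁺ = {D, E}, which is a superkey of neither fragment — lossy.
Dependency preservation: the restricted closure of {C} across the fragments never reaches {G}, so C → G cannot be enforced without a join — not preserved.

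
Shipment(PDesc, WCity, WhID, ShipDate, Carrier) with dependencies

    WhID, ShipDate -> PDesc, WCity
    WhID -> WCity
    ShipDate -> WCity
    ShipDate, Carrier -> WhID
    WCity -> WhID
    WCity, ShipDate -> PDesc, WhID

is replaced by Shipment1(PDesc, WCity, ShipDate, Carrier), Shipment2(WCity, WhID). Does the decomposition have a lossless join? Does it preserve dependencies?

lossless and dependency-preserving

Lossless test: (WCity)⁺ = {WCity, WhID}, which contains all of one fragment — lossless.
Dependency preservation: WhID, ShipDate → PDesc, WCity; ShipDate, Carrier → WhID; WCity, ShipDate → PDesc, WhID are not contained in any single fragment, but the restricted closure of each left-hand side across the fragments still reaches the right-hand side; the remaining FDs each lie inside some fragment. All dependencies are preserved.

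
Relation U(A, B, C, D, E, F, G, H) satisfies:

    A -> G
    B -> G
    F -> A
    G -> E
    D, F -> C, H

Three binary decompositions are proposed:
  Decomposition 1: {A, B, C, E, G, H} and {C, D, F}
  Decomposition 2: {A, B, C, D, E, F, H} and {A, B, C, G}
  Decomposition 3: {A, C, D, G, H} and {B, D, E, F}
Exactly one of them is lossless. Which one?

Decomposition 1: common = {C}, closure = {C} → lossy.
Decomposition 2: common = {A, B, C}, closure = {A, B, C, E, G} → lossless.
Decomposition 3: common = {D}, closure = {D} → lossy.

Decomposition 2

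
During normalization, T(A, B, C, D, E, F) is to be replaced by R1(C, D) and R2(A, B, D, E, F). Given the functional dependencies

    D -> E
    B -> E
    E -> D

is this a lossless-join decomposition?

No

Common attributes: R1 ∩ R2 = {D}.
Closure of {D}: D → E applies, adding E. So (D)⁺ = {D, E}.
The closure contains neither all of R1 = {C, D} nor all of R2 = {A, B, D, E, F}, so the common attributes are not a superkey of either fragment. The join is lossy.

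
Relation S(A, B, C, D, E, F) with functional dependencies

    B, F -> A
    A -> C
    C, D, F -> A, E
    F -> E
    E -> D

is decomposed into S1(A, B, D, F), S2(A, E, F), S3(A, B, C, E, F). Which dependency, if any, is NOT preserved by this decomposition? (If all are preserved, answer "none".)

E -> D

Check E → D: no single fragment contains all of {D, E}, and the restricted closure of {E} across the fragments never reaches {D}.
B, F → A is preserved.
A → C is preserved.
C, D, F → A, E is preserved.
F → E is preserved.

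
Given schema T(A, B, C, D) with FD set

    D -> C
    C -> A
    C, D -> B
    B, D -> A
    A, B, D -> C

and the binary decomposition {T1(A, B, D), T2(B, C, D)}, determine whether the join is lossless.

Yes

Common attributes: T1 ∩ T2 = {B, D}.
Closure of {B, D}: D → C applies, adding C; C → A applies, adding A. So (B, D)⁺ = {A, B, C, D}.
This closure contains every attribute of T1, so T1 ∩ T2 → T1. The join is lossless.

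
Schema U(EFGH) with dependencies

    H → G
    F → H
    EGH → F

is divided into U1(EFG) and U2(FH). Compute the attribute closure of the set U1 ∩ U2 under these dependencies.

FGH

U1 ∩ U2 = {F}.
F → H applies, adding H
H → G applies, adding G
Closure: {FGH}.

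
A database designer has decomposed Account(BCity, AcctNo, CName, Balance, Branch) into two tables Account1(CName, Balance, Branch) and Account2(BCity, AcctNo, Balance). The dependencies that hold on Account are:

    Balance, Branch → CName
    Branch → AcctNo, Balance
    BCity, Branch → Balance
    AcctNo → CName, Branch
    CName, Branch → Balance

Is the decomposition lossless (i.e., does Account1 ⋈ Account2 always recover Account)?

No

Common attributes: Account1 ∩ Account2 = {Balance}.
No dependency enlarges {Balance}, so (Balance)⁺ = {Balance}.
The closure contains neither all of Account1 = {CName, Balance, Branch} nor all of Account2 = {BCity, AcctNo, Balance}, so the common attributes are not a superkey of either fragment. The join is lossy.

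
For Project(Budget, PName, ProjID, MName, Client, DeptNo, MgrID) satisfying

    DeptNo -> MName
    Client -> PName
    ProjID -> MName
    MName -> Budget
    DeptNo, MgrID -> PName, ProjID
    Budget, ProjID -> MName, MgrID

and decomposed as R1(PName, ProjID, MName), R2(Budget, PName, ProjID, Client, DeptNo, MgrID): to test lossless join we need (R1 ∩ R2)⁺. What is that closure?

Budget, PName, ProjID, MName, MgrID

R1 ∩ R2 = {PName, ProjID}.
ProjID → MName applies, adding MName
MName → Budget applies, adding Budget
Budget, ProjID → MName, MgrID applies, adding MgrID
Closure: {Budget, PName, ProjID, MName, MgrID}.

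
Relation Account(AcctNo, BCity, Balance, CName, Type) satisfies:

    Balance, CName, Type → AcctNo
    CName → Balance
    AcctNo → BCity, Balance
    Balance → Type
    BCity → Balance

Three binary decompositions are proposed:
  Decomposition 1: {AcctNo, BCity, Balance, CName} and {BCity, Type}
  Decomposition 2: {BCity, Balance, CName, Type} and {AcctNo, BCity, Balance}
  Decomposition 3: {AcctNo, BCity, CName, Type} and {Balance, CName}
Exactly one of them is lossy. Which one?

Decomposition 1: common = {BCity}, closure = {BCity, Balance, Type} → lossless.
Decomposition 2: common = {BCity, Balance}, closure = {BCity, Balance, Type} → lossy.
Decomposition 3: common = {CName}, closure = {AcctNo, BCity, Balance, CName, Type} → lossless.

Decomposition 2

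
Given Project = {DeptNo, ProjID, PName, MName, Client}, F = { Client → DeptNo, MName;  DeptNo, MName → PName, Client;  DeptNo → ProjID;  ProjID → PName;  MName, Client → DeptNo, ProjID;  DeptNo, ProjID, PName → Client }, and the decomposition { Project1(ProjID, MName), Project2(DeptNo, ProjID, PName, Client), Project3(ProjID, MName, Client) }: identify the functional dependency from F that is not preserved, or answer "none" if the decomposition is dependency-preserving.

Client → DeptNo, MName: restricted closure across fragments reaches DeptNo, MName.
DeptNo, MName → PName, Client: restricted closure across fragments reaches PName, Client.
DeptNo → ProjID lies within Project2.
ProjID → PName lies within Project2.
MName, Client → DeptNo, ProjID: restricted closure across fragments reaches DeptNo, ProjID.
DeptNo, ProjID, PName → Client lies within Project2.
Every dependency is enforceable on the fragments, so the decomposition is dependency-preserving.

none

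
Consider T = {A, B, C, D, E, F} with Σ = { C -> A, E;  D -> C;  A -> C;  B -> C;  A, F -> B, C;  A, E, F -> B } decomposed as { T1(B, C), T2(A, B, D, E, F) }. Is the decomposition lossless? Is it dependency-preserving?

Lossless test: (B)⁺ = {A, B, C, E}, which contains all of one fragment — lossless.
Dependency preservation: the restricted closure of {C} across the fragments never reaches {A, E}, so C → A, E cannot be enforced without a join — not preserved.

lossless but not dependency-preserving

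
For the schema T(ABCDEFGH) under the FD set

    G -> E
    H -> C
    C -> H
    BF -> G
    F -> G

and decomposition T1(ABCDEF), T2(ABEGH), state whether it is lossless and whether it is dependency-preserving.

Lossless test: (ABE)⁺ = {ABE}, which is a superkey of neither fragment — lossy.
Dependency preservation: the restricted closure of {H} across the fragments never reaches {C}, so H → C cannot be enforced without a join — not preserved.

lossy and not dependency-preserving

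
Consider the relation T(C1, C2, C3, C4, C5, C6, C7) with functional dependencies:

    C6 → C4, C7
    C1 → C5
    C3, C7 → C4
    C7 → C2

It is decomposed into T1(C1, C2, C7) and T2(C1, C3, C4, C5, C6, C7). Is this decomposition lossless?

Yes

Common attributes: T1 ∩ T2 = {C1, C7}.
Closure of {C1, C7}: C1 → C5 applies, adding C5; C7 → C2 applies, adding C2. So (C1, C7)⁺ = {C1, C2, C5, C7}.
This closure contains every attribute of T1, so T1 ∩ T2 → T1. The join is lossless.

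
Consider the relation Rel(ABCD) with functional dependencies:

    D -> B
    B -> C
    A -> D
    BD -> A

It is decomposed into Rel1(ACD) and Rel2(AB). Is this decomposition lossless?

Yes

Common attributes: Rel1 ∩ Rel2 = {A}.
Closure of {A}: A → D applies, adding D; D → B applies, adding B; B → C applies, adding C. So (A)⁺ = {ABCD}.
This closure contains every attribute of Rel1, so Rel1 ∩ Rel2 → Rel1. The join is lossless.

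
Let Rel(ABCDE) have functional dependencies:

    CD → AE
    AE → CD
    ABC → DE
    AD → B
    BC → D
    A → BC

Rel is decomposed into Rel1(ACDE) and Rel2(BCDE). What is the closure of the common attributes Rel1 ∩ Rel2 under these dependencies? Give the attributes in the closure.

Rel1 ∩ Rel2 = {CDE}.
CD → AE applies, adding A
AD → B applies, adding B
Closure: {ABCDE}.

ABCDE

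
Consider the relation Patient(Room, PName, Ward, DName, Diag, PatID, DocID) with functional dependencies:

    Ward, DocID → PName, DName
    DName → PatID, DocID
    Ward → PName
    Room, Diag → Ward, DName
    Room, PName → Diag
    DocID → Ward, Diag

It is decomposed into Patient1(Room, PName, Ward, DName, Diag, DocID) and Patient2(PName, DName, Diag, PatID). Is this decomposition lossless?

Common attributes: Patient1 ∩ Patient2 = {PName, DName, Diag}.
Closure of {PName, DName, Diag}: DName → PatID, DocID applies, adding PatID, DocID; DocID → Ward, Diag applies, adding Ward. So (PName, DName, Diag)⁺ = {PName, Ward, DName, Diag, PatID, DocID}.
This closure contains every attribute of Patient2, so Patient1 ∩ Patient2 → Patient2. The join is lossless.

Yes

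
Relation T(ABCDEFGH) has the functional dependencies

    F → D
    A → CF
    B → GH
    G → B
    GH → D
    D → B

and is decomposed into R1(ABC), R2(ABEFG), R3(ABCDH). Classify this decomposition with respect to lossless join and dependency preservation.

lossless and dependency-preserving

Lossless test (chase): Rows 1 and 2 agree on A; apply A→CF and equate their CF entries. Rows 1 and 3 agree on A; apply A→CF and equate their CF entries. Rows 1 and 2 agree on B; apply B→GH and equate their GH entries. Rows 1 and 3 agree on B; apply B→GH and equate their GH entries. Rows 1 and 2 agree on GH; apply GH→D and equate their D entries. Rows 1 and 3 agree on GH; apply GH→D and equate their D entries. Row 2 is now all distinguished symbols — the join is lossless.
Dependency preservation: F → D; A → CF; B → GH; GH → D are not contained in any single fragment, but the restricted closure of each left-hand side across the fragments still reaches the right-hand side; the remaining FDs each lie inside some fragment. All dependencies are preserved.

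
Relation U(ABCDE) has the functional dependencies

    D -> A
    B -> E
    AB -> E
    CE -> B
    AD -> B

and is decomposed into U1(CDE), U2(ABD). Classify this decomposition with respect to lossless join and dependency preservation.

lossless but not dependency-preserving

Lossless test: (D)⁺ = {ABDE}, which contains all of one fragment — lossless.
Dependency preservation: the restricted closure of {B} across the fragments never reaches {E}, so B → E cannot be enforced without a join — not preserved.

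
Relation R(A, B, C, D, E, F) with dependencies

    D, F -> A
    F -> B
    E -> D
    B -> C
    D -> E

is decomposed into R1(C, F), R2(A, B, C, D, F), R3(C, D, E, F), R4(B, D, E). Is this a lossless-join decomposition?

Yes

Chase test. Columns are A, B, C, D, E, F; row i has aⱼ where attribute j ∈ Ri, else bᵢⱼ.
Initial tableau (one row per fragment):
  row 1: b11 b12 a3 b14 b15 a6
  row 2: a1 a2 a3 a4 b25 a6
  row 3: b31 b32 a3 a4 a5 a6
  row 4: b41 a2 b43 a4 a5 b46
Rows 2 and 3 agree on D, F; apply D, F→A and equate their A entries.
Rows 1 and 2 agree on F; apply F→B and equate their B entries.
Rows 1 and 3 agree on F; apply F→B and equate their B entries.
Rows 1 and 4 agree on B; apply B→C and equate their C entries.
Rows 2 and 3 agree on D; apply D→E and equate their E entries.
Row 2 is now all distinguished symbols — the join is lossless.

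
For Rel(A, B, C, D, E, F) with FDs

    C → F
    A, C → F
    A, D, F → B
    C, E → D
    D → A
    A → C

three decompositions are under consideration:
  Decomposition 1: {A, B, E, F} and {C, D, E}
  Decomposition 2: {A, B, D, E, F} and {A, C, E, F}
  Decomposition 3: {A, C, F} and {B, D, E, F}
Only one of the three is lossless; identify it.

Decomposition 1: common = {E}, closure = {E} → lossy.
Decomposition 2: common = {A, E, F}, closure = {A, B, C, D, E, F} → lossless.
Decomposition 3: common = {F}, closure = {F} → lossy.

Decomposition 2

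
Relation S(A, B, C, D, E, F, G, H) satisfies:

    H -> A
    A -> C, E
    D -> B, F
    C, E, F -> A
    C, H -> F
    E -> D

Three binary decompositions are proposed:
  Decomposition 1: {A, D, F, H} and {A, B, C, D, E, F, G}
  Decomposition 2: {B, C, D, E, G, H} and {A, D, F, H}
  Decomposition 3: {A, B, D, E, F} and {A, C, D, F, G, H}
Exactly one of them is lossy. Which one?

Decomposition 1

Decomposition 1: common = {A, D, F}, closure = {A, B, C, D, E, F} → lossy.
Decomposition 2: common = {D, H}, closure = {A, B, C, D, E, F, H} → lossless.
Decomposition 3: common = {A, D, F}, closure = {A, B, C, D, E, F} → lossless.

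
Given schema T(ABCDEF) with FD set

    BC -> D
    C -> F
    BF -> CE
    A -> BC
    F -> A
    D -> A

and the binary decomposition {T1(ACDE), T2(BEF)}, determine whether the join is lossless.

Common attributes: T1 ∩ T2 = {E}.
No dependency enlarges {E}, so (E)⁺ = {E}.
The closure contains neither all of T1 = {ACDE} nor all of T2 = {BEF}, so the common attributes are not a superkey of either fragment. The join is lossy.

No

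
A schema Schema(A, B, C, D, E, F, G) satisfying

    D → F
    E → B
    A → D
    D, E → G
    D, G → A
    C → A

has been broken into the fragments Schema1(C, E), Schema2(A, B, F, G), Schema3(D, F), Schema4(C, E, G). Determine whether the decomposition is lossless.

Chase test. Columns are A, B, C, D, E, F, G; row i has aⱼ where attribute j ∈ Schemai, else bᵢⱼ.
Initial tableau (one row per fragment):
  row 1: b11 b12 a3 b14 a5 b16 b17
  row 2: a1 a2 b23 b24 b25 a6 a7
  row 3: b31 b32 b33 a4 b35 a6 b37
  row 4: b41 b42 a3 b44 a5 b46 a7
Rows 1 and 4 agree on E; apply E→B and equate their B entries.
Rows 1 and 4 agree on C; apply C→A and equate their A entries.
Rows 1 and 4 agree on A; apply A→D and equate their D entries.
Rows 1 and 4 agree on D, E; apply D, E→G and equate their G entries.
Rows 1 and 4 agree on D; apply D→F and equate their F entries.
No row becomes fully distinguished — the join is lossy.

No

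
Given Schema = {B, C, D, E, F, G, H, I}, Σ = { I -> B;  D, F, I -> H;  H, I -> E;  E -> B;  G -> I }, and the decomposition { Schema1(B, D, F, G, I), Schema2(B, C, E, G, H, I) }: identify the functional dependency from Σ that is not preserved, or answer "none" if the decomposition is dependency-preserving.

D, F, I -> H

Check D, F, I → H: no single fragment contains all of {D, F, H, I}, and the restricted closure of {D, F, I} across the fragments never reaches {H}.
I → B is preserved.
H, I → E is preserved.
E → B is preserved.
G → I is preserved.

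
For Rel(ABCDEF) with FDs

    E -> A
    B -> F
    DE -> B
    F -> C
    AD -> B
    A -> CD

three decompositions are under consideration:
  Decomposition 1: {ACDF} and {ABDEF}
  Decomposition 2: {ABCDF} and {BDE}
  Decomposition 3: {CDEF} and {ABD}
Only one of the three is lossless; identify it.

Decomposition 1

Decomposition 1: common = {ADF}, closure = {ABCDF} → lossless.
Decomposition 2: common = {BD}, closure = {BCDF} → lossy.
Decomposition 3: common = {D}, closure = {D} → lossy.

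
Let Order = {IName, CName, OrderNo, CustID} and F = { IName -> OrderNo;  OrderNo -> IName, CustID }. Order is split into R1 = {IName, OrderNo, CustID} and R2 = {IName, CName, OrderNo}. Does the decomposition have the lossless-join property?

Yes

Common attributes: R1 ∩ R2 = {IName, OrderNo}.
Closure of {IName, OrderNo}: OrderNo → IName, CustID applies, adding CustID. So (IName, OrderNo)⁺ = {IName, OrderNo, CustID}.
This closure contains every attribute of R1, so R1 ∩ R2 → R1. The join is lossless.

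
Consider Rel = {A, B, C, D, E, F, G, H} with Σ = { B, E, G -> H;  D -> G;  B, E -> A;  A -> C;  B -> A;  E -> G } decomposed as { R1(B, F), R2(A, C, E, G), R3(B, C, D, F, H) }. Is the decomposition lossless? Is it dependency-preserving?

lossy and not dependency-preserving

Lossless test (chase): Rows 1 and 3 agree on B; apply B→A and equate their A entries. Rows 1 and 3 agree on A; apply A→C and equate their C entries. No row becomes fully distinguished — the join is lossy.
Dependency preservation: the restricted closure of {B, E, G} across the fragments never reaches {H}, so B, E, G → H cannot be enforced without a join — not preserved.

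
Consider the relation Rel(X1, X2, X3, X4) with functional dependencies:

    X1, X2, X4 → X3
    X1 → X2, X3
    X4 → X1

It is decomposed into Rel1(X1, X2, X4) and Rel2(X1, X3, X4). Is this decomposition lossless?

Yes

Common attributes: Rel1 ∩ Rel2 = {X1, X4}.
Closure of {X1, X4}: X1 → X2, X3 applies, adding X2, X3. So (X1, X4)⁺ = {X1, X2, X3, X4}.
This closure contains every attribute of Rel1, so Rel1 ∩ Rel2 → Rel1. The join is lossless.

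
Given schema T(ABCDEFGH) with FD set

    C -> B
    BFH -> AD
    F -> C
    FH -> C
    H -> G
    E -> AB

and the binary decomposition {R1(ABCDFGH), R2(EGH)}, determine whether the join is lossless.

Common attributes: R1 ∩ R2 = {GH}.
No dependency enlarges {GH}, so (GH)⁺ = {GH}.
The closure contains neither all of R1 = {ABCDFGH} nor all of R2 = {EGH}, so the common attributes are not a superkey of either fragment. The join is lossy.

No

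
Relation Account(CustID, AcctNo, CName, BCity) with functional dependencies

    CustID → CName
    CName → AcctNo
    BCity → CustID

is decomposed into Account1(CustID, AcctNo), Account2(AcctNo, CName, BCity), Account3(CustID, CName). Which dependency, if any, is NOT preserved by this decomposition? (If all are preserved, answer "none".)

Check BCity → CustID: no single fragment contains all of {CustID, BCity}, and the restricted closure of {BCity} across the fragments never reaches {CustID}.
CustID → CName is preserved.
CName → AcctNo is preserved.

BCity → CustID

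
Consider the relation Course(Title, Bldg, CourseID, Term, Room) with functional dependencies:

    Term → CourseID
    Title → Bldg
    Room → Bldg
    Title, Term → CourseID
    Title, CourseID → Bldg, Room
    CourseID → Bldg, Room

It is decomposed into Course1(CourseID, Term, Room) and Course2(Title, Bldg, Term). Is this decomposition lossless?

Common attributes: Course1 ∩ Course2 = {Term}.
Closure of {Term}: Term → CourseID applies, adding CourseID; CourseID → Bldg, Room applies, adding Bldg, Room. So (Term)⁺ = {Bldg, CourseID, Term, Room}.
This closure contains every attribute of Course1, so Course1 ∩ Course2 → Course1. The join is lossless.

Yes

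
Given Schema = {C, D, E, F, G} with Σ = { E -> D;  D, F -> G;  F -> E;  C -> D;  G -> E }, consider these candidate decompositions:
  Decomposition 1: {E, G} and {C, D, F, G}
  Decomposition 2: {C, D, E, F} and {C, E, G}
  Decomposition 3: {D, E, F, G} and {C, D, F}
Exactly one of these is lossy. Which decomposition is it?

Decomposition 1: common = {G}, closure = {D, E, G} → lossless.
Decomposition 2: common = {C, E}, closure = {C, D, E} → lossy.
Decomposition 3: common = {D, F}, closure = {D, E, F, G} → lossless.

Decomposition 2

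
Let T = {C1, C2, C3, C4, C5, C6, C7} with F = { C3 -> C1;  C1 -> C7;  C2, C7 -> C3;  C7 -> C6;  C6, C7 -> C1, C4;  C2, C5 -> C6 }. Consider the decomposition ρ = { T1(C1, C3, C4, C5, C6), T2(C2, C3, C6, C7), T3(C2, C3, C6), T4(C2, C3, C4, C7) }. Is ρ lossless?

No

Chase test. Columns are C1, C2, C3, C4, C5, C6, C7; row i has aⱼ where attribute j ∈ Ti, else bᵢⱼ.
Initial tableau (one row per fragment):
  row 1: a1 b12 a3 a4 a5 a6 b17
  row 2: b21 a2 a3 b24 b25 a6 a7
  row 3: b31 a2 a3 b34 b35 a6 b37
  row 4: b41 a2 a3 a4 b45 b46 a7
Rows 1 and 2 agree on C3; apply C3→C1 and equate their C1 entries.
Rows 1 and 3 agree on C3; apply C3→C1 and equate their C1 entries.
Rows 1 and 4 agree on C3; apply C3→C1 and equate their C1 entries.
Rows 1 and 2 agree on C1; apply C1→C7 and equate their C7 entries.
Rows 1 and 3 agree on C1; apply C1→C7 and equate their C7 entries.
Rows 1 and 4 agree on C7; apply C7→C6 and equate their C6 entries.
Rows 1 and 2 agree on C6, C7; apply C6, C7→C1, C4 and equate their C1, C4 entries.
Rows 1 and 3 agree on C6, C7; apply C6, C7→C1, C4 and equate their C1, C4 entries.
No row becomes fully distinguished — the join is lossy.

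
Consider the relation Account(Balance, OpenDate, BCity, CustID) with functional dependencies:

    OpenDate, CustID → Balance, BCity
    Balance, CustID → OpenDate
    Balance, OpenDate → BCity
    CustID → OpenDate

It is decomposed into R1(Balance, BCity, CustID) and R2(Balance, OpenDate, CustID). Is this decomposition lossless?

Yes

Common attributes: R1 ∩ R2 = {Balance, CustID}.
Closure of {Balance, CustID}: Balance, CustID → OpenDate applies, adding OpenDate; Balance, OpenDate → BCity applies, adding BCity. So (Balance, CustID)⁺ = {Balance, OpenDate, BCity, CustID}.
This closure contains every attribute of R1, so R1 ∩ R2 → R1. The join is lossless.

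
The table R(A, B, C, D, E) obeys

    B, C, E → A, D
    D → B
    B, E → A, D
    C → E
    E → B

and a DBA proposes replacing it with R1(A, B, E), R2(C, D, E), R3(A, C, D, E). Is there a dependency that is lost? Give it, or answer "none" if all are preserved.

D → B

Check D → B: no single fragment contains all of {B, D}, and the restricted closure of {D} across the fragments never reaches {B}.
B, C, E → A, D is preserved.
B, E → A, D is preserved.
C → E is preserved.
E → B is preserved.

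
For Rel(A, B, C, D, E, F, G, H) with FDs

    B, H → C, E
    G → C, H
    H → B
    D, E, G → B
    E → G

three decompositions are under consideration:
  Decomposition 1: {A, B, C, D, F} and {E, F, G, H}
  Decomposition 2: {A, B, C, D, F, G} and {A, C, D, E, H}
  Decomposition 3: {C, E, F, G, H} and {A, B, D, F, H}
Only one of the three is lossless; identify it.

Decomposition 1: common = {F}, closure = {F} → lossy.
Decomposition 2: common = {A, C, D}, closure = {A, C, D} → lossy.
Decomposition 3: common = {F, H}, closure = {B, C, E, F, G, H} → lossless.

Decomposition 3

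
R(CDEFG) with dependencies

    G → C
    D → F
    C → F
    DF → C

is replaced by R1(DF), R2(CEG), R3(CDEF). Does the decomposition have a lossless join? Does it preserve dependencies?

lossy but dependency-preserving

Lossless test (chase): Rows 2 and 3 agree on C; apply C→F and equate their F entries. Rows 1 and 3 agree on DF; apply DF→C and equate their C entries. No row becomes fully distinguished — the join is lossy.
Dependency preservation: every FD's attributes lie within a single fragment, so each can be enforced locally — preserved.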